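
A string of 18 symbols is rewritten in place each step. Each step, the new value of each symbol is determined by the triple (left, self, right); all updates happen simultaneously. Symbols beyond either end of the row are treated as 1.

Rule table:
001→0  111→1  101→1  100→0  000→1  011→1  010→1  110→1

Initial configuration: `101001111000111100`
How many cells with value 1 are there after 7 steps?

111001111010111100
111001111111111100
111001111111111100  (fixed point — unchanged through step 7)
count of 1: 14

14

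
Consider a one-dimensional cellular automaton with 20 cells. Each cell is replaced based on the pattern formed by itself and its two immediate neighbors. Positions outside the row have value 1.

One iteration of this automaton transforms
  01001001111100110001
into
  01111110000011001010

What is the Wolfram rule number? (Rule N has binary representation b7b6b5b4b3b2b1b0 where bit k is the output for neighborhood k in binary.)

position 8: 111 → 0  (bit 7 = 0)
position 11: 110 → 0  (bit 6 = 0)
position 0: 101 → 0  (bit 5 = 0)
position 2: 100 → 1  (bit 4 = 1)
position 7: 011 → 0  (bit 3 = 0)
position 1: 010 → 1  (bit 2 = 1)
position 3: 001 → 1  (bit 1 = 1)
position 17: 000 → 0  (bit 0 = 0)
bits b7..b0 = 00010110 = 22

22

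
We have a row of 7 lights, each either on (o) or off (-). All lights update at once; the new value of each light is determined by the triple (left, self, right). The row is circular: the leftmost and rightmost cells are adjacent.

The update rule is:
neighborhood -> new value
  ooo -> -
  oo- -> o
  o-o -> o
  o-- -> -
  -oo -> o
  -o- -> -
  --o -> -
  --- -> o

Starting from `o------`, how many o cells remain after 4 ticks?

--oooo-
o-o--o-
-o----o
o--oo--
count of o: 3

3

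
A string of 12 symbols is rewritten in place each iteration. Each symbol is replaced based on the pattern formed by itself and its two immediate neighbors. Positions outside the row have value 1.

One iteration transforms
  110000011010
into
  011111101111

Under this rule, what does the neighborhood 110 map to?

At position 1 the neighborhood is 110; the next row has 1 there.

1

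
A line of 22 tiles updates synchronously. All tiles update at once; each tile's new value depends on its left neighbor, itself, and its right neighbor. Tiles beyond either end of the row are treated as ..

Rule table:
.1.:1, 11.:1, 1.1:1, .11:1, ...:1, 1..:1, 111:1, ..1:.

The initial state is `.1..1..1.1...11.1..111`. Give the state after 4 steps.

.111111111111111111111

.11.11.11111.11111.111
.111111111111111111111
.111111111111111111111  (fixed point — unchanged through step 4)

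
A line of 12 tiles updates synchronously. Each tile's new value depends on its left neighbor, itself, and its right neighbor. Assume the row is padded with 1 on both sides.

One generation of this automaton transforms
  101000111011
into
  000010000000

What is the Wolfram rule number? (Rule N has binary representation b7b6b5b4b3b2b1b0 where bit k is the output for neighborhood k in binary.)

position 7: 111 → 0  (bit 7 = 0)
position 0: 110 → 0  (bit 6 = 0)
position 1: 101 → 0  (bit 5 = 0)
position 3: 100 → 0  (bit 4 = 0)
position 6: 011 → 0  (bit 3 = 0)
position 2: 010 → 0  (bit 2 = 0)
position 5: 001 → 0  (bit 1 = 0)
position 4: 000 → 1  (bit 0 = 1)
bits b7..b0 = 00000001 = 1

1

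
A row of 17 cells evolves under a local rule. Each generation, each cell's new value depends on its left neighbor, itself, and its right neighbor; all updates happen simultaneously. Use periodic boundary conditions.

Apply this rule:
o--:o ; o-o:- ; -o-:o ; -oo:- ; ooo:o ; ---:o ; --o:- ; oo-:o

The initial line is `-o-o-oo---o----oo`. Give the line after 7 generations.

oo--oo--oo--o-o--

-o-o--ooo-oooo--o
-o-oo--oo--oooo-o
-o--oo--oo--ooo-o
-oo--oo--oo--oo-o
--oo--oo--oo--o-o
o--oo--oo--oo-o-o
oo--oo--oo--o-o--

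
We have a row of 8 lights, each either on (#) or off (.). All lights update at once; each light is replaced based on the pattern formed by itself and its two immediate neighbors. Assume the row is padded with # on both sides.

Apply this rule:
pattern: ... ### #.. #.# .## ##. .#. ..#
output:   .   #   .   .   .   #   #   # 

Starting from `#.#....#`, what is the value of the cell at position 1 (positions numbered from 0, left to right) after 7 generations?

#.#...#.
#.#..##.
#.#.#.#.
#.#.#.#.  (fixed point — unchanged through generation 7)
position 1 holds .

.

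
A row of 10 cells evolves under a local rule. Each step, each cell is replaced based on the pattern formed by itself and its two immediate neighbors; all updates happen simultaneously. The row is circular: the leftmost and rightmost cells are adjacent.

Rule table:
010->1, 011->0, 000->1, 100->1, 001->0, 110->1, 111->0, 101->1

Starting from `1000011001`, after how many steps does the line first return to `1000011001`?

10

step 1: 1111001100
step 2: 0001100110
step 3: 1100110011
step 4: 0110011000
step 5: 0011001111
step 6: 1001100001
step 7: 1100111100
step 8: 0110000110
step 9: 0011110011
step 10: 1000011001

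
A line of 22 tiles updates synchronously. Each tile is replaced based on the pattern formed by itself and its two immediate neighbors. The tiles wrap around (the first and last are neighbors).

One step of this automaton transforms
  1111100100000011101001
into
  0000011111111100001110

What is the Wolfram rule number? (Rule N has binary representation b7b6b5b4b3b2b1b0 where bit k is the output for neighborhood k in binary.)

23

position 0: 111 → 0  (bit 7 = 0)
position 4: 110 → 0  (bit 6 = 0)
position 17: 101 → 0  (bit 5 = 0)
position 5: 100 → 1  (bit 4 = 1)
position 14: 011 → 0  (bit 3 = 0)
position 7: 010 → 1  (bit 2 = 1)
position 6: 001 → 1  (bit 1 = 1)
position 9: 000 → 1  (bit 0 = 1)
bits b7..b0 = 00010111 = 23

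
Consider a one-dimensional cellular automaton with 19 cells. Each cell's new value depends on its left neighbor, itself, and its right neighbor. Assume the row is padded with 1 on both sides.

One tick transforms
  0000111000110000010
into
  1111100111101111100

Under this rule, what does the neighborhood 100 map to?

At position 0 the neighborhood is 100; the next row has 1 there.

1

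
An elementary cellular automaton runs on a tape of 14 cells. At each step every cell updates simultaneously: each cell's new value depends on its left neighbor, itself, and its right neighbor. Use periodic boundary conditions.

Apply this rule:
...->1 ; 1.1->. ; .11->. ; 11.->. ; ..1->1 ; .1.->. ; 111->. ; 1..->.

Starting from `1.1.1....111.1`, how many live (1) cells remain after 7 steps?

......111.....
111111....1111
.......111....
1111111....111
........111...
11111111....11
.........111..
count of 1: 3

3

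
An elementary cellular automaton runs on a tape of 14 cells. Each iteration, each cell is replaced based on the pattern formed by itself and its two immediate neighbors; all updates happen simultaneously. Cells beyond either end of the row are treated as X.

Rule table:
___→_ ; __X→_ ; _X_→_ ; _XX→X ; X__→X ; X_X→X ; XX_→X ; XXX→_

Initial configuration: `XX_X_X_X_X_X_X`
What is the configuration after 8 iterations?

____XX__XXXX__

iteration 1: _XX_X_X_X_X_XX
iteration 2: XXXX_X_X_X_XX_
iteration 3: ___XX_X_X_XXXX
iteration 4: X__XXX_X_XX___
iteration 5: XX_X_XX_XXXX__
iteration 6: _XX_XXXXX__XX_
iteration 7: XXXXX___XX_XXX
iteration 8: ____XX__XXXX__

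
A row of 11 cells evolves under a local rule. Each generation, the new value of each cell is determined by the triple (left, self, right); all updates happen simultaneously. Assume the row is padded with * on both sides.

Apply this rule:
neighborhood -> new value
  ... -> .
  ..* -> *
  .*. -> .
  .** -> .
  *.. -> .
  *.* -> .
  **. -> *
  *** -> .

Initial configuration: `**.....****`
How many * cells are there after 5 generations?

.*....*....
.....*....*
....*....*.
...*....*..
..*....*..*
count of *: 3

3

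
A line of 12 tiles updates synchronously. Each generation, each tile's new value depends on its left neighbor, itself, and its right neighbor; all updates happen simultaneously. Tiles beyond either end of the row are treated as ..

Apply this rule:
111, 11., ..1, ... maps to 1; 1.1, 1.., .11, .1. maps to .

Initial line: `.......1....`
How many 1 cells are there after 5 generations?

8

1111111..111
.111111.1.11
1.11111....1
...1111.111.
111.111..11.
count of 1: 8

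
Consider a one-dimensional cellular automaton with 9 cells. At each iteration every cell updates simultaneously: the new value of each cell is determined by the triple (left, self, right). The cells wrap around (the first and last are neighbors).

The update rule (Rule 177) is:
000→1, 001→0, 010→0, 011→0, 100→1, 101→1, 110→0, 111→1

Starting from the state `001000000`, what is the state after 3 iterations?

101001110

100111111
010011111
101001110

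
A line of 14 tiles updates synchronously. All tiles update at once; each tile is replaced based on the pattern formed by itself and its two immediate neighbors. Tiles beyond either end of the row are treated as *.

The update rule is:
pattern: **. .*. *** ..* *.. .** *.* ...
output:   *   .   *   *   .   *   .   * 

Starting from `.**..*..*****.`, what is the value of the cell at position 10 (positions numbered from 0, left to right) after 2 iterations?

*

.**.*..******.
.**...*******.
position 10 holds *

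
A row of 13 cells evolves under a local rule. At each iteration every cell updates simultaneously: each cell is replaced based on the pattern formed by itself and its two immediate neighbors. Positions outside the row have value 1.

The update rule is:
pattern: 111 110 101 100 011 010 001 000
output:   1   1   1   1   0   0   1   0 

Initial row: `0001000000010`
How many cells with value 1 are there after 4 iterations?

8

iteration 1: 1010100000101
iteration 2: 1101010001010
iteration 3: 1110101010101
iteration 4: 1111010101010
count of 1: 8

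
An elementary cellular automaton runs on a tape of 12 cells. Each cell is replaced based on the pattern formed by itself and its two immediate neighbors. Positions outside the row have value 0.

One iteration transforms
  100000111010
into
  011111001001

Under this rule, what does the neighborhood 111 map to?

0

At position 7 the neighborhood is 111; the next row has 0 there.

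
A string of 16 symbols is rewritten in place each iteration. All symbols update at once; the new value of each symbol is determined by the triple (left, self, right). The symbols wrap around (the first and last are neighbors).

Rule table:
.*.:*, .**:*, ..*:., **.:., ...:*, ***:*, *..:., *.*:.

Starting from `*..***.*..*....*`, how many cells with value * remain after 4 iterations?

7

iteration 1: ...**..*..*.**.*
iteration 2: .*.*...*..*.*..*
iteration 3: .*.*.*.*..*.*..*
iteration 4: .*.*.*.*..*.*..*
count of *: 7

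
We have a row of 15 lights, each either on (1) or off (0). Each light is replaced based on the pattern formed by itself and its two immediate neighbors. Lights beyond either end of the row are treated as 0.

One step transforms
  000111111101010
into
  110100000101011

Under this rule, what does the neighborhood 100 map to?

At position 14 the neighborhood is 100; the next row has 1 there.

1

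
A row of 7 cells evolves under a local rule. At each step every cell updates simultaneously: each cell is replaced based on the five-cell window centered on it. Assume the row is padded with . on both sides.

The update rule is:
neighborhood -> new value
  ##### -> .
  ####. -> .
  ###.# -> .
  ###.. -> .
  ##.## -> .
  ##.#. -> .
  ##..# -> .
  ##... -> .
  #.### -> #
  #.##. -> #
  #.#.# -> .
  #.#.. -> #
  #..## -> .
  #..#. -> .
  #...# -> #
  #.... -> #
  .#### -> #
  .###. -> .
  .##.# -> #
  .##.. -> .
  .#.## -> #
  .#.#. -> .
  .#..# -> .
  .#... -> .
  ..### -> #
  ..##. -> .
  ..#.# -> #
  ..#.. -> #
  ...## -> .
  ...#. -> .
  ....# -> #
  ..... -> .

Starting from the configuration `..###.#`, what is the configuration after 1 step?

#.#...#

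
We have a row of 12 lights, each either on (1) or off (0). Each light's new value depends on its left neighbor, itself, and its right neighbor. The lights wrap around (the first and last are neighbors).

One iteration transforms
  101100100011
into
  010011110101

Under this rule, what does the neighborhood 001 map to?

1

At position 5 the neighborhood is 001; the next row has 1 there.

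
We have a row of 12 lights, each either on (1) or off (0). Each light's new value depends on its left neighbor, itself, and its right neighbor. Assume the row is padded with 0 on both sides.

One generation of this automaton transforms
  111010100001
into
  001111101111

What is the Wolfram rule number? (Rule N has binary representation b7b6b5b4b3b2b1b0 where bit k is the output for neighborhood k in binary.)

103

position 1: 111 → 0  (bit 7 = 0)
position 2: 110 → 1  (bit 6 = 1)
position 3: 101 → 1  (bit 5 = 1)
position 7: 100 → 0  (bit 4 = 0)
position 0: 011 → 0  (bit 3 = 0)
position 4: 010 → 1  (bit 2 = 1)
position 10: 001 → 1  (bit 1 = 1)
position 8: 000 → 1  (bit 0 = 1)
bits b7..b0 = 01100111 = 103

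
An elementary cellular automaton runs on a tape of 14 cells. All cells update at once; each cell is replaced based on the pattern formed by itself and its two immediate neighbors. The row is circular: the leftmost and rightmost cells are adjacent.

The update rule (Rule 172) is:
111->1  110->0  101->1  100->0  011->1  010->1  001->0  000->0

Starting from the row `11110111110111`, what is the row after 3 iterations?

11101111101111
11011111011111
10111110111111

10111110111111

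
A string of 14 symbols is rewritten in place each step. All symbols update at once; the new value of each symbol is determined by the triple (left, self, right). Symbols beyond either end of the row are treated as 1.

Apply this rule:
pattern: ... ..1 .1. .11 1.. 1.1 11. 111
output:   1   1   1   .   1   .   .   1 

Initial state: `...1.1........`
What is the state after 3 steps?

11.111.1111111

1111.111111111
111...11111111
11.111.1111111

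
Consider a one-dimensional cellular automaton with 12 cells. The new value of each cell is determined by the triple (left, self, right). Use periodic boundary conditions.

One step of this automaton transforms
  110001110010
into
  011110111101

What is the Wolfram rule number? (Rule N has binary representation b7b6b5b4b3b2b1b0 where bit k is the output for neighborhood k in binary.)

position 6: 111 → 1  (bit 7 = 1)
position 1: 110 → 1  (bit 6 = 1)
position 11: 101 → 1  (bit 5 = 1)
position 2: 100 → 1  (bit 4 = 1)
position 0: 011 → 0  (bit 3 = 0)
position 10: 010 → 0  (bit 2 = 0)
position 4: 001 → 1  (bit 1 = 1)
position 3: 000 → 1  (bit 0 = 1)
bits b7..b0 = 11110011 = 243

243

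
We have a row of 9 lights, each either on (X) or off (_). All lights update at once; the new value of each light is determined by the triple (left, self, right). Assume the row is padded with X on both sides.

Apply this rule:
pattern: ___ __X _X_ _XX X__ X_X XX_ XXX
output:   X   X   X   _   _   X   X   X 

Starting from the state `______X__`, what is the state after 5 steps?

XXXX_XXXX

step 1: _XXXXXX_X
step 2: X_XXXXXX_
step 3: XX_XXXXXX
step 4: XXX_XXXXX
step 5: XXXX_XXXX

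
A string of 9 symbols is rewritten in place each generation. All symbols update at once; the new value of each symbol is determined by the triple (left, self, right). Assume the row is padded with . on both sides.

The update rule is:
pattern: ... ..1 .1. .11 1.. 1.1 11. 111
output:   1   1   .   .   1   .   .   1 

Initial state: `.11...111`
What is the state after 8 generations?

generation 1: 1..111.1.
generation 2: .11.1...1
generation 3: 1....111.
generation 4: .1111.1.1
generation 5: 1.11.....
generation 6: ....11111
generation 7: 1111.111.
generation 8: .11...1.1

.11...1.1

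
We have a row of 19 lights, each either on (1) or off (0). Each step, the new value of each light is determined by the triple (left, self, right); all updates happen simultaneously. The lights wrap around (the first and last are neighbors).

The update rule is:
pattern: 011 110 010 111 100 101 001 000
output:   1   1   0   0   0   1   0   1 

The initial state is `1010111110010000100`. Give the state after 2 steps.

0101100010000110000
0011101000110110111

0011101000110110111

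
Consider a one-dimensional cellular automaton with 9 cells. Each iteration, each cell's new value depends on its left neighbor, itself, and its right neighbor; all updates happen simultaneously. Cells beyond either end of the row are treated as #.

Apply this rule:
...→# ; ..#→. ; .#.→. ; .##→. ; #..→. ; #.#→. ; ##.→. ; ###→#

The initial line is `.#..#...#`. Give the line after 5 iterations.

iteration 1: ......#..
iteration 2: .####....
iteration 3: ..##..##.
iteration 4: .........
iteration 5: .#######.

.#######.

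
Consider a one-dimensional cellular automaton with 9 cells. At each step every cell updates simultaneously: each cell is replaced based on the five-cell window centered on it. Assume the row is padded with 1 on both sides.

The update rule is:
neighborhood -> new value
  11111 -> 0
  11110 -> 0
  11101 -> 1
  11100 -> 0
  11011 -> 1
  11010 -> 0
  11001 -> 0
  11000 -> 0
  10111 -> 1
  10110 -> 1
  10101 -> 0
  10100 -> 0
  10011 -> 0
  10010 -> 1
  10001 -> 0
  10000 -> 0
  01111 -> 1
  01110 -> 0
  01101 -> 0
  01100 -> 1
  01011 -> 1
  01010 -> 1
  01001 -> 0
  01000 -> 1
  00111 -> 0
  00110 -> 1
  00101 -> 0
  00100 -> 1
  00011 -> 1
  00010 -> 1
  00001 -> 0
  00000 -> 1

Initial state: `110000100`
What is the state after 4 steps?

001110001

000001100
001011100
010110000
001110001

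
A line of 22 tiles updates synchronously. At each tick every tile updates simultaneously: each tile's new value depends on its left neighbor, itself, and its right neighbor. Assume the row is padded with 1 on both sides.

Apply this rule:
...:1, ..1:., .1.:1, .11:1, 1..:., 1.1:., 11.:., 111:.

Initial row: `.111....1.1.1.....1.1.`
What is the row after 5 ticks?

.1...11.1.1.1.111.1.1.
.1.1.1..1.1.1.1...1.1.
.1.1.1..1.1.1.1.1.1.1.
.1.1.1..1.1.1.1.1.1.1.  (fixed point — unchanged through tick 5)

.1.1.1..1.1.1.1.1.1.1.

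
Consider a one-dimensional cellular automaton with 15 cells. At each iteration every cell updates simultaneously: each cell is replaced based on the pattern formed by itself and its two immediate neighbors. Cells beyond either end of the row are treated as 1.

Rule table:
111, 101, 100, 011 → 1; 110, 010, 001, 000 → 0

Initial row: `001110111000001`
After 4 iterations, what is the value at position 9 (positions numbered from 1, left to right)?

iteration 1: 101101110100001
iteration 2: 011011101010001
iteration 3: 110111010101001
iteration 4: 101110101010101
position 9 holds 1

1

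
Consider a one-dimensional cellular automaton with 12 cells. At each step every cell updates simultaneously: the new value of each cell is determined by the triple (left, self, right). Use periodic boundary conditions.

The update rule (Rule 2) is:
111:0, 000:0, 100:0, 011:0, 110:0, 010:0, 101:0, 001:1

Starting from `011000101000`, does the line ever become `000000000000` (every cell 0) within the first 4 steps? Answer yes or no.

step 1: 100001000000
step 2: 000010000001
step 3: 000100000010
step 4: 001000000100
step 4 is 001000000100, still not uniform 0

no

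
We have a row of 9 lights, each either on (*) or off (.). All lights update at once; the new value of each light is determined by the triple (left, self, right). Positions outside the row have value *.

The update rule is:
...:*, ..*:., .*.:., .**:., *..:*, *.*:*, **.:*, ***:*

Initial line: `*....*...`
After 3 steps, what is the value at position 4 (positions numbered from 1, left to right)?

****..**.
*****..**
******..*
position 4 holds *

*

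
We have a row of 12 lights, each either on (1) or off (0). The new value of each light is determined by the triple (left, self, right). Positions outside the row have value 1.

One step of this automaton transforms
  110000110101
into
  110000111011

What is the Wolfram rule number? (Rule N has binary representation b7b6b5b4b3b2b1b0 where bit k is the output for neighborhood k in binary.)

position 0: 111 → 1  (bit 7 = 1)
position 1: 110 → 1  (bit 6 = 1)
position 8: 101 → 1  (bit 5 = 1)
position 2: 100 → 0  (bit 4 = 0)
position 6: 011 → 1  (bit 3 = 1)
position 9: 010 → 0  (bit 2 = 0)
position 5: 001 → 0  (bit 1 = 0)
position 3: 000 → 0  (bit 0 = 0)
bits b7..b0 = 11101000 = 232

232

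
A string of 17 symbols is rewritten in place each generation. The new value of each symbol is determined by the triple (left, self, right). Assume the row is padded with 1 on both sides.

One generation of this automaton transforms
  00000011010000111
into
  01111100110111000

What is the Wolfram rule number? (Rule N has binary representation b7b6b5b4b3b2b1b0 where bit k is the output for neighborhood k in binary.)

39

position 15: 111 → 0  (bit 7 = 0)
position 7: 110 → 0  (bit 6 = 0)
position 8: 101 → 1  (bit 5 = 1)
position 0: 100 → 0  (bit 4 = 0)
position 6: 011 → 0  (bit 3 = 0)
position 9: 010 → 1  (bit 2 = 1)
position 5: 001 → 1  (bit 1 = 1)
position 1: 000 → 1  (bit 0 = 1)
bits b7..b0 = 00100111 = 39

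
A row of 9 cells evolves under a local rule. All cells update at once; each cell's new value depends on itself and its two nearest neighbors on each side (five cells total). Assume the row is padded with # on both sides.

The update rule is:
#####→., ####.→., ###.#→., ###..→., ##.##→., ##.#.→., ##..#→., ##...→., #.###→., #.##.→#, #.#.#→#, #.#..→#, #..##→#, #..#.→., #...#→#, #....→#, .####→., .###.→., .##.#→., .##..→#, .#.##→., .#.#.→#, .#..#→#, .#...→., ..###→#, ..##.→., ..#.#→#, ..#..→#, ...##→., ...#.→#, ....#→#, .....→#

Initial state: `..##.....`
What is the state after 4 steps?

.###.#...

.#.#.###.
.###.....
.....###.
.###.#...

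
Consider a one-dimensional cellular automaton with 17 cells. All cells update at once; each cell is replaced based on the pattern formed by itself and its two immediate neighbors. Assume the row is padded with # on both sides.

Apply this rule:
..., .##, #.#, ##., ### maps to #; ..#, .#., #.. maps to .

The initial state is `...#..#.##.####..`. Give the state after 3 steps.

#..############..

.#.....########..
#..###.########..
#..############..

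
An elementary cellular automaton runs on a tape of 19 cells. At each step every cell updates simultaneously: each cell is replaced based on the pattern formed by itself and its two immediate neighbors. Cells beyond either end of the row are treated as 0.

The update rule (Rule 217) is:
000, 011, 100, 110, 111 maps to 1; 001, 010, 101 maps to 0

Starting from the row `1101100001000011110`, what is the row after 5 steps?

step 1: 1101111100111011111
step 2: 1101111110111011111
step 3: 1101111110111011111  (fixed point — unchanged through step 5)

1101111110111011111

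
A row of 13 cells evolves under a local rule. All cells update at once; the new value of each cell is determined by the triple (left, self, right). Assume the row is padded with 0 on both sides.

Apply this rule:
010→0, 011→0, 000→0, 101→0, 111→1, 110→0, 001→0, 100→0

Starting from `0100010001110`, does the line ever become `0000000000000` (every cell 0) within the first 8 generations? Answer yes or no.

0000000000100
0000000000000
all cells are 0 at generation 2

yes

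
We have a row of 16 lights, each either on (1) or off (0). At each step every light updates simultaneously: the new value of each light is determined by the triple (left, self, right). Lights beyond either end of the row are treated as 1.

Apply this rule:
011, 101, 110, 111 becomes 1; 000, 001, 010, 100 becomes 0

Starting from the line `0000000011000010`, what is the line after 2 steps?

0000000011000001
0000000011000001

0000000011000001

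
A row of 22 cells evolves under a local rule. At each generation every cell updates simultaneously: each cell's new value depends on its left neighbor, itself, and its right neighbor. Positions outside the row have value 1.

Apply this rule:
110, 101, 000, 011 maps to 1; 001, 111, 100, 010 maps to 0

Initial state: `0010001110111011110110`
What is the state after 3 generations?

0000101011101110011111
0110010110111010010000
1110001111101100000110

1110001111101100000110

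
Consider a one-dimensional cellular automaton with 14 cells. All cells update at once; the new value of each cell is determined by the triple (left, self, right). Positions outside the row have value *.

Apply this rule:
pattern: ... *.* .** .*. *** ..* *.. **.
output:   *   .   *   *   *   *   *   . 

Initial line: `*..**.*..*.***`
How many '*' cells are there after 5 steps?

12

.***..****.***
.**.*****..***
.*..****.*****
.******..*****
.*****.*******
count of *: 12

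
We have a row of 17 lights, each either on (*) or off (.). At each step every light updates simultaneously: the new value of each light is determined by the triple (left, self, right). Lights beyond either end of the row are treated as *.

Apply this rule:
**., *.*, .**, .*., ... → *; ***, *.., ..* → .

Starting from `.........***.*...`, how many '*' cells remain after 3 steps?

step 1: .*******.*.***.*.
step 2: **.....*****.****
step 3: .*.***.*...***...
count of *: 8

8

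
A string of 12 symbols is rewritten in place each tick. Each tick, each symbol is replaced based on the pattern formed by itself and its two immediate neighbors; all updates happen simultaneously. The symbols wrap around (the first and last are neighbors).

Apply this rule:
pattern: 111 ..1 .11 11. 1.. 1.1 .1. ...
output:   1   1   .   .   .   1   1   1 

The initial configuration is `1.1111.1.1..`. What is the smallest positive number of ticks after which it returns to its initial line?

12

11.11.1111.1
1.1..1.11.1.
111.111..111
11.1.1..1.11
1.1111.111.1
.1.11.1.1.1.
111..111111.
.1..1.1111.1
11.111.11.11
1.1.1.1..1.1
.111111.111.
1.1111.1.1..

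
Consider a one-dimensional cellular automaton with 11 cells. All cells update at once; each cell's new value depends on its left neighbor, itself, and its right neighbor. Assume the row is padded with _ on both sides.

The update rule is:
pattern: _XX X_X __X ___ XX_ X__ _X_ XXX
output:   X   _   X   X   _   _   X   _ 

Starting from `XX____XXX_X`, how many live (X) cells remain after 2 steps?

6

X__XXXX___X
X_XX____XXX
count of X: 6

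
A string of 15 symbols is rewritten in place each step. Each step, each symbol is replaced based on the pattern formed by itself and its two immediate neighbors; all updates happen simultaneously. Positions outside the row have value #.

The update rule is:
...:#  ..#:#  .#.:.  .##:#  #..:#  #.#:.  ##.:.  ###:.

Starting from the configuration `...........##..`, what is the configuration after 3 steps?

#############..

############.##
.............#.
#############..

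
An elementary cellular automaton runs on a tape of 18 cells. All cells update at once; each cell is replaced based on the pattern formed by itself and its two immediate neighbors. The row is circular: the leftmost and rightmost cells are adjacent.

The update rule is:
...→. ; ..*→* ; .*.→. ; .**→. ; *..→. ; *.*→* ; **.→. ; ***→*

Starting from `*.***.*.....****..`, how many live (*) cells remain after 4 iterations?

6

.*.*.*.....*.**..*
*.*.*.....*.*...*.
.*.*.....*.*...*.*
*.*.....*.*...*.*.
count of *: 6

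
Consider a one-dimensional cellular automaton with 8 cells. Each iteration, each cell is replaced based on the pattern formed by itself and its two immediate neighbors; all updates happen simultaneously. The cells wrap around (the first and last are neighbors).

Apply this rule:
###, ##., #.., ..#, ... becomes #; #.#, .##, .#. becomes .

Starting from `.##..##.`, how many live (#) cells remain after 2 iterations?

#.###.##
#..##..#
count of #: 4

4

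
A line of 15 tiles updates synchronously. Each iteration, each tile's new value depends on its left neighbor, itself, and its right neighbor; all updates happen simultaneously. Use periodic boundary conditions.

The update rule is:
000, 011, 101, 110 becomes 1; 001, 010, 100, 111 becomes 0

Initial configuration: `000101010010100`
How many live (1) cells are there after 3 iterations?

6

110010100001001
010001001100001
100100001101100
count of 1: 6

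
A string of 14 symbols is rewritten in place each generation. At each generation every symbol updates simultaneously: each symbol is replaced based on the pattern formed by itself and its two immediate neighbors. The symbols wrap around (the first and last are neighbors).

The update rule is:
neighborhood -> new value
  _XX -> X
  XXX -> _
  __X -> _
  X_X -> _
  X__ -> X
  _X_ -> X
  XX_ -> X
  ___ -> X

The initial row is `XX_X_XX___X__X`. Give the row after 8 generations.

_X_X_XXXX_XX_X
_X_X_X__X_XX_X
_X_X_XX_X_XX_X
_X_X_XX_X_XX_X  (fixed point — unchanged through generation 8)

_X_X_XX_X_XX_X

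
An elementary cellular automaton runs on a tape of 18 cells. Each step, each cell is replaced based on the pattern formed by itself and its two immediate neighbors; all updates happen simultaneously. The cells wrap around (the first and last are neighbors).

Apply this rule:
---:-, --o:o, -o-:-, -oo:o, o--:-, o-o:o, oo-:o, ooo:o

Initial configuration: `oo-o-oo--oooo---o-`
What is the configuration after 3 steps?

oooooooooooooo-ooo

ooo-ooo-ooooo--o-o
ooooooooooooo-o-oo
oooooooooooooo-ooo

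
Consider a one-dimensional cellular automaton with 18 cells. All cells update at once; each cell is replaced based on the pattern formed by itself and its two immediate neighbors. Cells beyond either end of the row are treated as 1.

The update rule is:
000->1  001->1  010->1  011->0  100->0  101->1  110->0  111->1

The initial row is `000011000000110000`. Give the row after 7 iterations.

011100011111000111
101001101110011011
011010010100100101
100110111101101110
001001011010010101
011011100110111110
100101001001011101

100101001001011101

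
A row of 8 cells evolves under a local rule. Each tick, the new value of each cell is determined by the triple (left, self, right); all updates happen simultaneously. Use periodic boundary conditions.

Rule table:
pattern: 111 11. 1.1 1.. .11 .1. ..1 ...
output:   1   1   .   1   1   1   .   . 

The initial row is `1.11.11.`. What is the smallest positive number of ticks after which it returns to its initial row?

1

tick 1: 1.11.11.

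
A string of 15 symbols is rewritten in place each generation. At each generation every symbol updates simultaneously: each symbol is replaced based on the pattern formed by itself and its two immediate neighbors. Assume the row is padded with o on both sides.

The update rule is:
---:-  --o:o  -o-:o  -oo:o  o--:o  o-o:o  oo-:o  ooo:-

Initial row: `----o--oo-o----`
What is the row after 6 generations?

--ooooooooooo--

o--ooooooooo--o
oooo-------oooo
---oo-----oo---
o-oooo---oooo-o
ooo--oo-oo--ooo
--ooooooooooo--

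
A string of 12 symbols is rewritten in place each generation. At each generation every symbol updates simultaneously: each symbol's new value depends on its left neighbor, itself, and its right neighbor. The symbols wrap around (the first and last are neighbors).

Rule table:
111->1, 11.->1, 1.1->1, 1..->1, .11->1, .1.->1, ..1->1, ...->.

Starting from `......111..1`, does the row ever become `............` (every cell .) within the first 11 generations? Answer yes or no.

no

1....1111111
11..11111111
111111111111
111111111111  (fixed point — unchanged through generation 11)
generation 11 is 111111111111, still not uniform .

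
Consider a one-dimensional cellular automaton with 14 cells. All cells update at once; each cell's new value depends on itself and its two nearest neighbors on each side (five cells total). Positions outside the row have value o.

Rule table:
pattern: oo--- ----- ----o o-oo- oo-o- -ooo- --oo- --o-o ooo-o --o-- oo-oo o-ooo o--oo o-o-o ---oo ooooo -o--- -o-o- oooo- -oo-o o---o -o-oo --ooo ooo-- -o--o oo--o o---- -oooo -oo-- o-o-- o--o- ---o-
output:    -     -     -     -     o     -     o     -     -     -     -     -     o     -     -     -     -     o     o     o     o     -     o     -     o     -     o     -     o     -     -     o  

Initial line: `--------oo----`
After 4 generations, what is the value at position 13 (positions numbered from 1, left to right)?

-

generation 1: -o------oo-o--
generation 2: o--o----ooo-oo
generation 3: -----o--o-----
generation 4: -o--o-o---o---
position 13 holds -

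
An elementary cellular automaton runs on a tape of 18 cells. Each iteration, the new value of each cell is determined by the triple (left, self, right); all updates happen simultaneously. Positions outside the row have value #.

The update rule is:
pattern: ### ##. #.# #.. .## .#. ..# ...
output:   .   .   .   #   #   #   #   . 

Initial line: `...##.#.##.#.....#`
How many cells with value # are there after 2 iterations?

#.##..#.#..##...##
..#.###.####.#.##.
count of #: 11

11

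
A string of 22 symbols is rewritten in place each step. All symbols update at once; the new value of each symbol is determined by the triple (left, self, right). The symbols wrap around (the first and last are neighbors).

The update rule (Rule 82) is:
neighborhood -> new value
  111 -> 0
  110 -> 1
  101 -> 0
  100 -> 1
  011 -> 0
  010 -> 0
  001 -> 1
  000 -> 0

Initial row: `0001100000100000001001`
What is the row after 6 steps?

1010110001010000010110
0000011010001000100010
0000101001010101010101
1001000110000000000000
0110101011000000000001
0010000001100000000010

0010000001100000000010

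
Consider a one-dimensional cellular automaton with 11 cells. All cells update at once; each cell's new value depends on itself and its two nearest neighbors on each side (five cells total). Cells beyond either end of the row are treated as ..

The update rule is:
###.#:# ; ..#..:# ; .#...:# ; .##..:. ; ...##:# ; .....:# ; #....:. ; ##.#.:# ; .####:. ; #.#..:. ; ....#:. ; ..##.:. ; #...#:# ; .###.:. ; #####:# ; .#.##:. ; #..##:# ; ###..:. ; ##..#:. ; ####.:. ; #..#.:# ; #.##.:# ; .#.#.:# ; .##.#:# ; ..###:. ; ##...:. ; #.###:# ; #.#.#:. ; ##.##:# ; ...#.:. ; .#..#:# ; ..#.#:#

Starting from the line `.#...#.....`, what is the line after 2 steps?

#..######..

step 1: .###.##.###
step 2: #..######..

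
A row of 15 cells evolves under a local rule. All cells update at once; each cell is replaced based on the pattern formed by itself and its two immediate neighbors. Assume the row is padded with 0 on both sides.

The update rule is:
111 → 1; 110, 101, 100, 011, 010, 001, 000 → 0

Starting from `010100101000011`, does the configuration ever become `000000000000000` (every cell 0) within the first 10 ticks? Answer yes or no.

yes

tick 1: 000000000000000
all cells are 0 at tick 1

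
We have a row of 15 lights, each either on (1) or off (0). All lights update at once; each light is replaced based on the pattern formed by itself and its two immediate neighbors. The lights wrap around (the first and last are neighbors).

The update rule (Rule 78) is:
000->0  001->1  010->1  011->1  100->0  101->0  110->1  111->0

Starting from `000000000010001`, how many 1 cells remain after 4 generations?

000000000110011
000000001110111
000000011010101
000000111010101
count of 1: 6

6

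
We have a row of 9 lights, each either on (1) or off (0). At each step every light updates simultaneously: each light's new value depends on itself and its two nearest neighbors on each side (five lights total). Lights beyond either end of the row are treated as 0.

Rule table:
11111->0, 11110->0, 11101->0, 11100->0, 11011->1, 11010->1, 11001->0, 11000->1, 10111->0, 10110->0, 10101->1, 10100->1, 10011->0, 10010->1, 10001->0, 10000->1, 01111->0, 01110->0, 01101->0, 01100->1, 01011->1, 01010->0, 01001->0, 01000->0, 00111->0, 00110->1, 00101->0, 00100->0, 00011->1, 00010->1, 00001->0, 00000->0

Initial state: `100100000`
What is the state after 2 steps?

010010010

001001000
010010010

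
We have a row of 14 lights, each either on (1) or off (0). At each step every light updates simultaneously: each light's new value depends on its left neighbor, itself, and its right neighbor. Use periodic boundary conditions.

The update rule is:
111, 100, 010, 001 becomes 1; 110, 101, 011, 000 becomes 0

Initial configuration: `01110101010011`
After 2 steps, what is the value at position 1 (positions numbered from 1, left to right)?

00100101011100
01111101001010
position 1 holds 0

0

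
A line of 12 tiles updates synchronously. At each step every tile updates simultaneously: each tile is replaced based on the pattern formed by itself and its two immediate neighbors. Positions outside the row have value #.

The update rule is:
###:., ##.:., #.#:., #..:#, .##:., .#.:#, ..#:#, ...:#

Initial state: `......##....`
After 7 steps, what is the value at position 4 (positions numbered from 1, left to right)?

#

######..####
......##....  (repeats step 0; period 2)
step 7: ######..####
position 4 holds #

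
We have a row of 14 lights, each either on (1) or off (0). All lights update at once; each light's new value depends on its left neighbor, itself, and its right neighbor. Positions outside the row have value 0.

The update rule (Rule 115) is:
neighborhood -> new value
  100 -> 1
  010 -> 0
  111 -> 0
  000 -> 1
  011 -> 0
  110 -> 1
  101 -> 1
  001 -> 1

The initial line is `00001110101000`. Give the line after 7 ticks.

10011011011011

11110011010111
00011101101001
11100110110110
00111011011011
11001101101101
01110110110110
10011011011011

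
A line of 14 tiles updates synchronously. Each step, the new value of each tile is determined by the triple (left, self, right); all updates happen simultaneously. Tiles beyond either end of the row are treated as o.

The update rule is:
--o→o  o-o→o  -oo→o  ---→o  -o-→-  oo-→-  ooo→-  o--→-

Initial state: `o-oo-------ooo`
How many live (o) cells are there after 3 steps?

-oo--ooooooo--
oo--oo-------o
---oo--ooooooo
count of o: 9

9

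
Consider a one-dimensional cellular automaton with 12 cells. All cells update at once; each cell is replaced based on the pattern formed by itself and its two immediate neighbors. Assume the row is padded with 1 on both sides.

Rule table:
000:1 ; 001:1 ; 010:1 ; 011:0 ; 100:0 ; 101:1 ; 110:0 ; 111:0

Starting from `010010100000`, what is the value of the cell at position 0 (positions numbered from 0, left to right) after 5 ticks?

110111101111
001000010000
011011110111
100100001000
001101111011
position 0 holds 0

0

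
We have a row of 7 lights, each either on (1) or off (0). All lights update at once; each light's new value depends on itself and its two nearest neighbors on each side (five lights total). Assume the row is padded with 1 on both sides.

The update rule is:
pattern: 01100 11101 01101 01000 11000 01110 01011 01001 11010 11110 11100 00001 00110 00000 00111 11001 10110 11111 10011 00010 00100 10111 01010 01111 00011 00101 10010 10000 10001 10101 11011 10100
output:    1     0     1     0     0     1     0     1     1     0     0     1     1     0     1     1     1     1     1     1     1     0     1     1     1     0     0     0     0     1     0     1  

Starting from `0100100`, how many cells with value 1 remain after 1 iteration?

1110111
count of 1: 6

6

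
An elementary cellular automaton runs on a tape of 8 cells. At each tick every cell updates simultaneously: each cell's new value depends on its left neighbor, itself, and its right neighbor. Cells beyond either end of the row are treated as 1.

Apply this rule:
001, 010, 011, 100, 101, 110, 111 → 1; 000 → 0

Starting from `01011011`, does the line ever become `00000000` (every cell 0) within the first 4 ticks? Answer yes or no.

no

tick 1: 11111111
tick 2: 11111111  (fixed point — unchanged through tick 4)
tick 4 is 11111111, still not uniform 0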